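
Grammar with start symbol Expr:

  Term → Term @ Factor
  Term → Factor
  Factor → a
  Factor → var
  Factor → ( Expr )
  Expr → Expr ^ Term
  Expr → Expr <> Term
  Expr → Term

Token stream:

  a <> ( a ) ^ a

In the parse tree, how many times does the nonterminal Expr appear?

[Expr [Expr [Expr [Term [Factor a]]] <> [Term [Factor ( [Expr [Term [Factor a]]] )]]] ^ [Term [Factor a]]]

4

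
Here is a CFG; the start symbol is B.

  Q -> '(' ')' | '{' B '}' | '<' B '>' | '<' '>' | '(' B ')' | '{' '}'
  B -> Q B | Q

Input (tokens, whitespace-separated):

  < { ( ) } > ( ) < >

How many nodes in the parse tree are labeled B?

[B [Q < [B [Q { [B [Q ( )]] }]] >] [B [Q ( )] [B [Q < >]]]]

5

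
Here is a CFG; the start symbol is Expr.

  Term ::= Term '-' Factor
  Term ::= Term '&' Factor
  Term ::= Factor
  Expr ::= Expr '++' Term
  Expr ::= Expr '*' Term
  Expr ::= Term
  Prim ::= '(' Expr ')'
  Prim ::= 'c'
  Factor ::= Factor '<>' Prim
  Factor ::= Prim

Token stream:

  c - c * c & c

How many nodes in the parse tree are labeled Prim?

[Expr [Expr [Term [Term [Factor [Prim c]]] - [Factor [Prim c]]]] * [Term [Term [Factor [Prim c]]] & [Factor [Prim c]]]]

4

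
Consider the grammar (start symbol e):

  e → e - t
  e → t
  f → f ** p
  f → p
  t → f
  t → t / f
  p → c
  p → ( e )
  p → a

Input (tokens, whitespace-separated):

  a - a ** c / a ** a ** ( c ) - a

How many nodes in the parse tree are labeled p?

8

[e [e [e [t [f [p a]]]] - [t [t [f [f [p a]] ** [p c]]] / [f [f [f [p a]] ** [p a]] ** [p ( [e [t [f [p c]]]] )]]]] - [t [f [p a]]]]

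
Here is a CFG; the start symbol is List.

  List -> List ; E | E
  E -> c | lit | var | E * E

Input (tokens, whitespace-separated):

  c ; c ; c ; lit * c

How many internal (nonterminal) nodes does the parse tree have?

[List [List [List [List [E c]] ; [E c]] ; [E c]] ; [E [E lit] * [E c]]]

10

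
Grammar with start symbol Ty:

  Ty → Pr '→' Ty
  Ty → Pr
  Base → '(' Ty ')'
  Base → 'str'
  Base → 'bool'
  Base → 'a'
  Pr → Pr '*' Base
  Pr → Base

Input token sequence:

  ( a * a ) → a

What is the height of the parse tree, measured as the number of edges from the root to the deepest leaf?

[Ty [Pr [Base ( [Ty [Pr [Pr [Base a]] * [Base a]]] )]] → [Ty [Pr [Base a]]]]

7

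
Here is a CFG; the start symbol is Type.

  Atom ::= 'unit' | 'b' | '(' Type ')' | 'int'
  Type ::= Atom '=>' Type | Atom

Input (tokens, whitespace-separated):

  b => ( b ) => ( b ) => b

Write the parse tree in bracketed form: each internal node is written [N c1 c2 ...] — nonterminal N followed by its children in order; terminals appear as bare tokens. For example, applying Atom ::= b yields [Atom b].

Type
Atom => Type
b => Type
b => Atom => Type
b => ( Type ) => Type
b => ( Atom ) => Type
b => ( b ) => Type
b => ( b ) => Atom => Type
b => ( b ) => ( Type ) => Type
b => ( b ) => ( Atom ) => Type
b => ( b ) => ( b ) => Type
b => ( b ) => ( b ) => Atom
b => ( b ) => ( b ) => b

[Type [Atom b] => [Type [Atom ( [Type [Atom b]] )] => [Type [Atom ( [Type [Atom b]] )] => [Type [Atom b]]]]]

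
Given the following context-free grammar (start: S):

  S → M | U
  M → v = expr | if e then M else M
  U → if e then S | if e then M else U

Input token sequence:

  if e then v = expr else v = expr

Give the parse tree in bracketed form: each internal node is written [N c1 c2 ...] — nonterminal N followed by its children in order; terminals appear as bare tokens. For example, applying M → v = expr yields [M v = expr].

[S [M if e then [M v = expr] else [M v = expr]]]

S
M
if e then M else M
if e then v = expr else M
if e then v = expr else v = expr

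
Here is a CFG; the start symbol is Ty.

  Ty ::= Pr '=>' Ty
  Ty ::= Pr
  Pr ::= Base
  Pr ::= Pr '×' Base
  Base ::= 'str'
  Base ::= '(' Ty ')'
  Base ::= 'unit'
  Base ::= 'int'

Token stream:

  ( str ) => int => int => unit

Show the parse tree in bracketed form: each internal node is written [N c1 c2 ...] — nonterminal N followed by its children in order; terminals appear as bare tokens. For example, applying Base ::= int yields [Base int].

Ty
Pr => Ty
Base => Ty
( Ty ) => Ty
( Pr ) => Ty
( Base ) => Ty
( str ) => Ty
( str ) => Pr => Ty
( str ) => Base => Ty
( str ) => int => Ty
( str ) => int => Pr => Ty
( str ) => int => Base => Ty
( str ) => int => int => Ty
( str ) => int => int => Pr
( str ) => int => int => Base
( str ) => int => int => unit

[Ty [Pr [Base ( [Ty [Pr [Base str]]] )]] => [Ty [Pr [Base int]] => [Ty [Pr [Base int]] => [Ty [Pr [Base unit]]]]]]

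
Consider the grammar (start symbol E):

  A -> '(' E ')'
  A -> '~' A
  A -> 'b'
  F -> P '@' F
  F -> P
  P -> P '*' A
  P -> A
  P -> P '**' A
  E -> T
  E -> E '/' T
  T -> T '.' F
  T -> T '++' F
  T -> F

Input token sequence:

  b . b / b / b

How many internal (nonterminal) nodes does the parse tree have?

19

[E [E [E [T [T [F [P [A b]]]] . [F [P [A b]]]]] / [T [F [P [A b]]]]] / [T [F [P [A b]]]]]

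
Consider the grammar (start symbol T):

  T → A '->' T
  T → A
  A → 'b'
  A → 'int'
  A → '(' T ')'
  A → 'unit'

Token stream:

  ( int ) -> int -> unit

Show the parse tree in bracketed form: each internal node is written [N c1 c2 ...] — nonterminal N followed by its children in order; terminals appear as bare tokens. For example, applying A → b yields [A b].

[T [A ( [T [A int]] )] -> [T [A int] -> [T [A unit]]]]

T
A -> T
( T ) -> T
( A ) -> T
( int ) -> T
( int ) -> A -> T
( int ) -> int -> T
( int ) -> int -> A
( int ) -> int -> unit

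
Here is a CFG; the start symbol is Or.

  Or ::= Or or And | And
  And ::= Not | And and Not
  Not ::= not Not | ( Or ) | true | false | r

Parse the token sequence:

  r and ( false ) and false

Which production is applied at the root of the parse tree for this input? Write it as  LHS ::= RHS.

Or ::= And

[Or [And [And [And [Not r]] and [Not ( [Or [And [Not false]]] )]] and [Not false]]]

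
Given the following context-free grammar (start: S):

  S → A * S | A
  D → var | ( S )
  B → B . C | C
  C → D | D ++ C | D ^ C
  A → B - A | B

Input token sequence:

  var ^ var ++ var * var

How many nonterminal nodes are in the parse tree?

14

[S [A [B [C [D var] ^ [C [D var] ++ [C [D var]]]]]] * [S [A [B [C [D var]]]]]]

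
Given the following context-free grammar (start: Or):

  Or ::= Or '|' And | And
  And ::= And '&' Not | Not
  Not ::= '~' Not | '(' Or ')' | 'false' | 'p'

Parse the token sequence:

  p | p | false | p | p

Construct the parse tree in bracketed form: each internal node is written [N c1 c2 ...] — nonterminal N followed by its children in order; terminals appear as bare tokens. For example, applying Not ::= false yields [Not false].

[Or [Or [Or [Or [Or [And [Not p]]] | [And [Not p]]] | [And [Not false]]] | [And [Not p]]] | [And [Not p]]]

Or
Or | And
Or | And | And
Or | And | And | And
Or | And | And | And | And
And | And | And | And | And
Not | And | And | And | And
p | And | And | And | And
p | Not | And | And | And
p | p | And | And | And
p | p | Not | And | And
p | p | false | And | And
p | p | false | Not | And
p | p | false | p | And
p | p | false | p | Not
p | p | false | p | p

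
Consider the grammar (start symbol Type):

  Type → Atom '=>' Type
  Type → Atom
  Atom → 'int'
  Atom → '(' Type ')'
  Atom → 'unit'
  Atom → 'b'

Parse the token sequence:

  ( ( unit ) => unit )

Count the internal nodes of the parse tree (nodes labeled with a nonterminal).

[Type [Atom ( [Type [Atom ( [Type [Atom unit]] )] => [Type [Atom unit]]] )]]

8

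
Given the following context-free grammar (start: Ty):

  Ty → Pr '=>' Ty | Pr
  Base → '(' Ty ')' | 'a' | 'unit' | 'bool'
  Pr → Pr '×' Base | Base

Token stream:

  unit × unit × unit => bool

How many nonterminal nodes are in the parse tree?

10

[Ty [Pr [Pr [Pr [Base unit]] × [Base unit]] × [Base unit]] => [Ty [Pr [Base bool]]]]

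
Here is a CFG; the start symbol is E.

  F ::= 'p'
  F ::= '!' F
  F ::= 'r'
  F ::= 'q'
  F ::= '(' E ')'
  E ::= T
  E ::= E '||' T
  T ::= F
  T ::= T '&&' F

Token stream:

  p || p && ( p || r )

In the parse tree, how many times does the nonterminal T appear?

[E [E [T [F p]]] || [T [T [F p]] && [F ( [E [E [T [F p]]] || [T [F r]]] )]]]

5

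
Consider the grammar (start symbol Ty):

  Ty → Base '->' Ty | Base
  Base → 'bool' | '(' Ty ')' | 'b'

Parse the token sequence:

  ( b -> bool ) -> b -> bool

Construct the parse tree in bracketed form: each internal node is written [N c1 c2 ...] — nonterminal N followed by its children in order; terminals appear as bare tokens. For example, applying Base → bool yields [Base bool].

[Ty [Base ( [Ty [Base b] -> [Ty [Base bool]]] )] -> [Ty [Base b] -> [Ty [Base bool]]]]

Ty
Base -> Ty
( Ty ) -> Ty
( Base -> Ty ) -> Ty
( b -> Ty ) -> Ty
( b -> Base ) -> Ty
( b -> bool ) -> Ty
( b -> bool ) -> Base -> Ty
( b -> bool ) -> b -> Ty
( b -> bool ) -> b -> Base
( b -> bool ) -> b -> bool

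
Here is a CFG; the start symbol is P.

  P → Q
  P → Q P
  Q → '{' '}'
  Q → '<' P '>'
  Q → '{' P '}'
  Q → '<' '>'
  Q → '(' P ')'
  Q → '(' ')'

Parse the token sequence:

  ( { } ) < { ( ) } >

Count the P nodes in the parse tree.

5

[P [Q ( [P [Q { }]] )] [P [Q < [P [Q { [P [Q ( )]] }]] >]]]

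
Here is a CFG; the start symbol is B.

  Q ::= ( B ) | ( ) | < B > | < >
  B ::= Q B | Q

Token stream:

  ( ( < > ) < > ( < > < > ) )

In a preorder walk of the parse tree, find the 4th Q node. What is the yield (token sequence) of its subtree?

[B [Q ( [B [Q ( [B [Q < >]] )] [B [Q < >] [B [Q ( [B [Q < >] [B [Q < >]]] )]]]] )]]

< >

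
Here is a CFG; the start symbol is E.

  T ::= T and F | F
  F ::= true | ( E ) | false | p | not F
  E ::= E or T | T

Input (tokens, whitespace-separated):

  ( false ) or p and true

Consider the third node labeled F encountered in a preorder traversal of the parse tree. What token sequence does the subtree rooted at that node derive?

[E [E [T [F ( [E [T [F false]]] )]]] or [T [T [F p]] and [F true]]]

p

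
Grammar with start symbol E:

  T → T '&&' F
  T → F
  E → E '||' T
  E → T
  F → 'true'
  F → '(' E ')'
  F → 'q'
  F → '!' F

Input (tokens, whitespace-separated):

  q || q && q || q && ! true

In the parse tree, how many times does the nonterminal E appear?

[E [E [E [T [F q]]] || [T [T [F q]] && [F q]]] || [T [T [F q]] && [F ! [F true]]]]

3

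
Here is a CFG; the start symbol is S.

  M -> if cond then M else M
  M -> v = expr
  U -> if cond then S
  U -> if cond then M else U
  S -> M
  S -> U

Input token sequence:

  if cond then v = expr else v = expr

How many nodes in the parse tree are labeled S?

1

[S [M if cond then [M v = expr] else [M v = expr]]]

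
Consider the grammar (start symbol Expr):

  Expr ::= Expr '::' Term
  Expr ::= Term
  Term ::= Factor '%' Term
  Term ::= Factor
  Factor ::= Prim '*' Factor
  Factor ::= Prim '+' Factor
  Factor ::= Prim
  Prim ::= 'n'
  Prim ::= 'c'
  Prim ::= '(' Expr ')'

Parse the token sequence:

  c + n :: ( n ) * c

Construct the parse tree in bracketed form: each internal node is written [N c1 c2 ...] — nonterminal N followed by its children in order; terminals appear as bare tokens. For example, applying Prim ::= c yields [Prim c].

[Expr [Expr [Term [Factor [Prim c] + [Factor [Prim n]]]]] :: [Term [Factor [Prim ( [Expr [Term [Factor [Prim n]]]] )] * [Factor [Prim c]]]]]

Expr
Expr :: Term
Term :: Term
Factor :: Term
Prim + Factor :: Term
c + Factor :: Term
c + Prim :: Term
c + n :: Term
c + n :: Factor
c + n :: Prim * Factor
c + n :: ( Expr ) * Factor
c + n :: ( Term ) * Factor
c + n :: ( Factor ) * Factor
c + n :: ( Prim ) * Factor
c + n :: ( n ) * Factor
c + n :: ( n ) * Prim
c + n :: ( n ) * c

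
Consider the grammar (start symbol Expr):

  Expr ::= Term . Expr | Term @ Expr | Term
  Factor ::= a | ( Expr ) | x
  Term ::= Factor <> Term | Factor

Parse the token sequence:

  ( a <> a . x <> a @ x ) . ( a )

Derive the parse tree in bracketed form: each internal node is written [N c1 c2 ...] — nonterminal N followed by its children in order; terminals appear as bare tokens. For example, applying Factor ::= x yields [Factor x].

[Expr [Term [Factor ( [Expr [Term [Factor a] <> [Term [Factor a]]] . [Expr [Term [Factor x] <> [Term [Factor a]]] @ [Expr [Term [Factor x]]]]] )]] . [Expr [Term [Factor ( [Expr [Term [Factor a]]] )]]]]

Expr
Term . Expr
Factor . Expr
( Expr ) . Expr
( Term . Expr ) . Expr
( Factor <> Term . Expr ) . Expr
( a <> Term . Expr ) . Expr
( a <> Factor . Expr ) . Expr
( a <> a . Expr ) . Expr
( a <> a . Term @ Expr ) . Expr
( a <> a . Factor <> Term @ Expr ) . Expr
( a <> a . x <> Term @ Expr ) . Expr
( a <> a . x <> Factor @ Expr ) . Expr
( a <> a . x <> a @ Expr ) . Expr
( a <> a . x <> a @ Term ) . Expr
( a <> a . x <> a @ Factor ) . Expr
( a <> a . x <> a @ x ) . Expr
( a <> a . x <> a @ x ) . Term
( a <> a . x <> a @ x ) . Factor
( a <> a . x <> a @ x ) . ( Expr )
( a <> a . x <> a @ x ) . ( Term )
( a <> a . x <> a @ x ) . ( Factor )
( a <> a . x <> a @ x ) . ( a )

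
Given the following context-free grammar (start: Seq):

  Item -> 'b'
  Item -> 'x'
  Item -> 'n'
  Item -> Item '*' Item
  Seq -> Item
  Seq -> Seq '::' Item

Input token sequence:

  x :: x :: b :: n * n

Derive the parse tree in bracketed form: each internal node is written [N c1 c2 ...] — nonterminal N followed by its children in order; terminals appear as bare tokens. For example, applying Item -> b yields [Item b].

[Seq [Seq [Seq [Seq [Item x]] :: [Item x]] :: [Item b]] :: [Item [Item n] * [Item n]]]

Seq
Seq :: Item
Seq :: Item :: Item
Seq :: Item :: Item :: Item
Item :: Item :: Item :: Item
x :: Item :: Item :: Item
x :: x :: Item :: Item
x :: x :: b :: Item
x :: x :: b :: Item * Item
x :: x :: b :: n * Item
x :: x :: b :: n * n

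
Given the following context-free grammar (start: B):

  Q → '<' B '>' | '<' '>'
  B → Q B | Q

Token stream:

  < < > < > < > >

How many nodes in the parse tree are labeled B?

4

[B [Q < [B [Q < >] [B [Q < >] [B [Q < >]]]] >]]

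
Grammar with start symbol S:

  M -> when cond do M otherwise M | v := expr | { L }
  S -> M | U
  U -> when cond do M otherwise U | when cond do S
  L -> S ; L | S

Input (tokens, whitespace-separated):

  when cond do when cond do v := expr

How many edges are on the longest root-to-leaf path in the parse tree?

6

[S [U when cond do [S [U when cond do [S [M v := expr]]]]]]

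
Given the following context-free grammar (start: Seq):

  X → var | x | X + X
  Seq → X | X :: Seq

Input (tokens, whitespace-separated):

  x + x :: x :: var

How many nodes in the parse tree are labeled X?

5

[Seq [X [X x] + [X x]] :: [Seq [X x] :: [Seq [X var]]]]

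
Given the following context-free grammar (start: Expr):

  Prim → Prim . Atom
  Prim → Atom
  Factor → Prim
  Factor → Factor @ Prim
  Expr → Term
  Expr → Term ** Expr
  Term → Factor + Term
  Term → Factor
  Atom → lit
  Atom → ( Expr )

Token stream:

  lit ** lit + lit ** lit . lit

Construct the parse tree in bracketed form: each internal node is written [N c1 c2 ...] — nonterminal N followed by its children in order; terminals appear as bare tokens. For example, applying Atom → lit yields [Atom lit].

Expr
Term ** Expr
Factor ** Expr
Prim ** Expr
Atom ** Expr
lit ** Expr
lit ** Term ** Expr
lit ** Factor + Term ** Expr
lit ** Prim + Term ** Expr
lit ** Atom + Term ** Expr
lit ** lit + Term ** Expr
lit ** lit + Factor ** Expr
lit ** lit + Prim ** Expr
lit ** lit + Atom ** Expr
lit ** lit + lit ** Expr
lit ** lit + lit ** Term
lit ** lit + lit ** Factor
lit ** lit + lit ** Prim
lit ** lit + lit ** Prim . Atom
lit ** lit + lit ** Atom . Atom
lit ** lit + lit ** lit . Atom
lit ** lit + lit ** lit . lit

[Expr [Term [Factor [Prim [Atom lit]]]] ** [Expr [Term [Factor [Prim [Atom lit]]] + [Term [Factor [Prim [Atom lit]]]]] ** [Expr [Term [Factor [Prim [Prim [Atom lit]] . [Atom lit]]]]]]]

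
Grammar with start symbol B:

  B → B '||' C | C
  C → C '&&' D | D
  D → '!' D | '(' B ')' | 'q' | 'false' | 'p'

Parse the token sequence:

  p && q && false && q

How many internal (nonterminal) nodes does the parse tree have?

[B [C [C [C [C [D p]] && [D q]] && [D false]] && [D q]]]

9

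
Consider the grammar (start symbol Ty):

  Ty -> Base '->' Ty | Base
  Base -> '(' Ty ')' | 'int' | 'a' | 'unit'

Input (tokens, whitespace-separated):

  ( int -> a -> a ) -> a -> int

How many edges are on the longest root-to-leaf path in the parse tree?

6

[Ty [Base ( [Ty [Base int] -> [Ty [Base a] -> [Ty [Base a]]]] )] -> [Ty [Base a] -> [Ty [Base int]]]]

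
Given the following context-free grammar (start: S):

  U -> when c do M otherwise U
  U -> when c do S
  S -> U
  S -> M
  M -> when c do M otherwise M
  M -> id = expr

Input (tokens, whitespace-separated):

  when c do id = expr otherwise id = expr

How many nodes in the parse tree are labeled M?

[S [M when c do [M id = expr] otherwise [M id = expr]]]

3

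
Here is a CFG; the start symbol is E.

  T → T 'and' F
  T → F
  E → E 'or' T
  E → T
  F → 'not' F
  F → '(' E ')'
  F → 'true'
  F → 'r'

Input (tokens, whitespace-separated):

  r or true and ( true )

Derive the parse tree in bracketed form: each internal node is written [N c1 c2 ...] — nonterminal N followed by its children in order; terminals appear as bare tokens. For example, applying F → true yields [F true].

[E [E [T [F r]]] or [T [T [F true]] and [F ( [E [T [F true]]] )]]]

E
E or T
T or T
F or T
r or T
r or T and F
r or F and F
r or true and F
r or true and ( E )
r or true and ( T )
r or true and ( F )
r or true and ( true )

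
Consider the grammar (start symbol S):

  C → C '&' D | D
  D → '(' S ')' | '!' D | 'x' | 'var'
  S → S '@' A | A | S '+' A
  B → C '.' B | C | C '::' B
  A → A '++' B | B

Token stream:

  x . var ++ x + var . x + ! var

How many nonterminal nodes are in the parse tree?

26

[S [S [S [A [A [B [C [D x]] . [B [C [D var]]]]] ++ [B [C [D x]]]]] + [A [B [C [D var]] . [B [C [D x]]]]]] + [A [B [C [D ! [D var]]]]]]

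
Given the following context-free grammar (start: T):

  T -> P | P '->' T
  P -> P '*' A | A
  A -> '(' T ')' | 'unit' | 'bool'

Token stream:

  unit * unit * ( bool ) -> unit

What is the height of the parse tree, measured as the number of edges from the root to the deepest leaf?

[T [P [P [P [A unit]] * [A unit]] * [A ( [T [P [A bool]]] )]] -> [T [P [A unit]]]]

6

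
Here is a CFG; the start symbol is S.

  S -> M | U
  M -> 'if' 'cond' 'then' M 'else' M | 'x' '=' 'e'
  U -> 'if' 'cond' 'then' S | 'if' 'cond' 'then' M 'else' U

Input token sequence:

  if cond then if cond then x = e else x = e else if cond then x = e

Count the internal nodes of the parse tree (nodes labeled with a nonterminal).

8

[S [U if cond then [M if cond then [M x = e] else [M x = e]] else [U if cond then [S [M x = e]]]]]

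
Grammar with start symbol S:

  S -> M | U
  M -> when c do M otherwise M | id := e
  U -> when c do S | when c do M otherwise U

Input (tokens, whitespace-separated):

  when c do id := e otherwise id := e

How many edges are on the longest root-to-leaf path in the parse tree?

[S [M when c do [M id := e] otherwise [M id := e]]]

3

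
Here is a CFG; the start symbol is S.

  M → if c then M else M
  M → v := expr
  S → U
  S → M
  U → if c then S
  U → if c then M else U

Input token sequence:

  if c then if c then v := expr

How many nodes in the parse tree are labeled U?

[S [U if c then [S [U if c then [S [M v := expr]]]]]]

2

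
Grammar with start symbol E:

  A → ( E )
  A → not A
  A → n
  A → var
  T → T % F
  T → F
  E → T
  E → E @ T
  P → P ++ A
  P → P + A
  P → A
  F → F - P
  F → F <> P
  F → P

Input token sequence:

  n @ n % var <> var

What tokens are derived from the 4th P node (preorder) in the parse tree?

var

[E [E [T [F [P [A n]]]]] @ [T [T [F [P [A n]]]] % [F [F [P [A var]]] <> [P [A var]]]]]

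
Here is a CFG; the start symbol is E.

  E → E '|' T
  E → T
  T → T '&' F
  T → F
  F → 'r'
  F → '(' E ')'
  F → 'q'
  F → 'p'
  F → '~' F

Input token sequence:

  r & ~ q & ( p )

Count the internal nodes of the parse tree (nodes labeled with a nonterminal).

[E [T [T [T [F r]] & [F ~ [F q]]] & [F ( [E [T [F p]]] )]]]

11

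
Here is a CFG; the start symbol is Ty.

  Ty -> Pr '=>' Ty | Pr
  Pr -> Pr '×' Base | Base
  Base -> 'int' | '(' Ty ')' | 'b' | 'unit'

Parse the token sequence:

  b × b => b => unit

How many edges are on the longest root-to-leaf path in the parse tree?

5

[Ty [Pr [Pr [Base b]] × [Base b]] => [Ty [Pr [Base b]] => [Ty [Pr [Base unit]]]]]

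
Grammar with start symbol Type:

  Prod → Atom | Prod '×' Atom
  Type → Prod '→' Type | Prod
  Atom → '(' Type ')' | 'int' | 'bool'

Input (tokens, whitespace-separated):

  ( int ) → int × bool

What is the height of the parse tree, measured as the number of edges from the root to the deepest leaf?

6

[Type [Prod [Atom ( [Type [Prod [Atom int]]] )]] → [Type [Prod [Prod [Atom int]] × [Atom bool]]]]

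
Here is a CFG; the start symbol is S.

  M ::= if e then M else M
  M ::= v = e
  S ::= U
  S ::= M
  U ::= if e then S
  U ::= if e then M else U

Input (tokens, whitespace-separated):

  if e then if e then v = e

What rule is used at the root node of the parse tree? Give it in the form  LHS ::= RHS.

[S [U if e then [S [U if e then [S [M v = e]]]]]]

S ::= U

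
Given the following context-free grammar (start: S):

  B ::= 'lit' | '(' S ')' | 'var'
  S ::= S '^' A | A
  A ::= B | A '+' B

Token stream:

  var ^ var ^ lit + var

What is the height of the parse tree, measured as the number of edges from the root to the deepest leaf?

5

[S [S [S [A [B var]]] ^ [A [B var]]] ^ [A [A [B lit]] + [B var]]]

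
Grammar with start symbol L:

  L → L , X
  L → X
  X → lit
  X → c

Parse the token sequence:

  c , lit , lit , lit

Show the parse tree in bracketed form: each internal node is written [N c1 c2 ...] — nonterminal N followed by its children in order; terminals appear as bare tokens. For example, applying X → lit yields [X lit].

L
L , X
L , X , X
L , X , X , X
X , X , X , X
c , X , X , X
c , lit , X , X
c , lit , lit , X
c , lit , lit , lit

[L [L [L [L [X c]] , [X lit]] , [X lit]] , [X lit]]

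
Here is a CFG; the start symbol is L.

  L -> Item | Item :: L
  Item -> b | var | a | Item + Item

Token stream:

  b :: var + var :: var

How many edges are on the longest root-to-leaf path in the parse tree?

4

[L [Item b] :: [L [Item [Item var] + [Item var]] :: [L [Item var]]]]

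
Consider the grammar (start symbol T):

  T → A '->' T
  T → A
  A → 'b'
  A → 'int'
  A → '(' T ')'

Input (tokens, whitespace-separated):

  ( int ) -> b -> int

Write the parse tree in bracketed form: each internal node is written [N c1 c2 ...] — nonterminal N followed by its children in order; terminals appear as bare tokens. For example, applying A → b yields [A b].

[T [A ( [T [A int]] )] -> [T [A b] -> [T [A int]]]]

T
A -> T
( T ) -> T
( A ) -> T
( int ) -> T
( int ) -> A -> T
( int ) -> b -> T
( int ) -> b -> A
( int ) -> b -> int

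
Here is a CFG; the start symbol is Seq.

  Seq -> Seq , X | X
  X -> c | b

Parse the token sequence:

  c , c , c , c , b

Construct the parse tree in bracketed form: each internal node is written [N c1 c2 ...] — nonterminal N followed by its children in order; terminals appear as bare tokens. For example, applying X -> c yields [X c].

Seq
Seq , X
Seq , X , X
Seq , X , X , X
Seq , X , X , X , X
X , X , X , X , X
c , X , X , X , X
c , c , X , X , X
c , c , c , X , X
c , c , c , c , X
c , c , c , c , b

[Seq [Seq [Seq [Seq [Seq [X c]] , [X c]] , [X c]] , [X c]] , [X b]]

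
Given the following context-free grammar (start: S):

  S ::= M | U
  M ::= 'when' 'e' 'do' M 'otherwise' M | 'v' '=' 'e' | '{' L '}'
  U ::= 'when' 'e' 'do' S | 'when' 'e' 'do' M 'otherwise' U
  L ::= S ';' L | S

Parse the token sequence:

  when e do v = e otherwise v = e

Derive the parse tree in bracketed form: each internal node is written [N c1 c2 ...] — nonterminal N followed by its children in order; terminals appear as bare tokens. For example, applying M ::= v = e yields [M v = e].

S
M
when e do M otherwise M
when e do v = e otherwise M
when e do v = e otherwise v = e

[S [M when e do [M v = e] otherwise [M v = e]]]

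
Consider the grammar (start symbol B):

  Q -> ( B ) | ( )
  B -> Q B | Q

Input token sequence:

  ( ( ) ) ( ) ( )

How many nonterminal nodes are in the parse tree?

8

[B [Q ( [B [Q ( )]] )] [B [Q ( )] [B [Q ( )]]]]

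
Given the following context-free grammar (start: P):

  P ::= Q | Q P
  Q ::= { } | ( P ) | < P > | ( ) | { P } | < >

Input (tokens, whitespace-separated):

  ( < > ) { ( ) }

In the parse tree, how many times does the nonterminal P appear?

[P [Q ( [P [Q < >]] )] [P [Q { [P [Q ( )]] }]]]

4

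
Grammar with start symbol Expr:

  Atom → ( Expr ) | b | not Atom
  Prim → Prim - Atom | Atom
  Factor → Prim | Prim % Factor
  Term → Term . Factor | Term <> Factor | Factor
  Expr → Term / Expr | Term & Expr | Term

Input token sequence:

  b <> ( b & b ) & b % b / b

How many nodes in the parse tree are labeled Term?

6

[Expr [Term [Term [Factor [Prim [Atom b]]]] <> [Factor [Prim [Atom ( [Expr [Term [Factor [Prim [Atom b]]]] & [Expr [Term [Factor [Prim [Atom b]]]]]] )]]]] & [Expr [Term [Factor [Prim [Atom b]] % [Factor [Prim [Atom b]]]]] / [Expr [Term [Factor [Prim [Atom b]]]]]]]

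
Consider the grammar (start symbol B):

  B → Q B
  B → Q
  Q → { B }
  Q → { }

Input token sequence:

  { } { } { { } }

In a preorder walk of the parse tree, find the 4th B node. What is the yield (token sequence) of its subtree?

{ }

[B [Q { }] [B [Q { }] [B [Q { [B [Q { }]] }]]]]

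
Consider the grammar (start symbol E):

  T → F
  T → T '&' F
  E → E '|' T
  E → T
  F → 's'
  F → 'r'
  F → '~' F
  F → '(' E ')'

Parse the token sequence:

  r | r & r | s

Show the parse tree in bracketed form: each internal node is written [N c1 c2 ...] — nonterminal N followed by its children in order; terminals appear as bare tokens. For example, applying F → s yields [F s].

[E [E [E [T [F r]]] | [T [T [F r]] & [F r]]] | [T [F s]]]

E
E | T
E | T | T
T | T | T
F | T | T
r | T | T
r | T & F | T
r | F & F | T
r | r & F | T
r | r & r | T
r | r & r | F
r | r & r | s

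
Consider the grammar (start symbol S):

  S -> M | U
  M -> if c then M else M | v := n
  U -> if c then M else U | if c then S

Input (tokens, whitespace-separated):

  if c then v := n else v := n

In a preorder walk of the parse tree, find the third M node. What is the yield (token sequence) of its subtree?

v := n

[S [M if c then [M v := n] else [M v := n]]]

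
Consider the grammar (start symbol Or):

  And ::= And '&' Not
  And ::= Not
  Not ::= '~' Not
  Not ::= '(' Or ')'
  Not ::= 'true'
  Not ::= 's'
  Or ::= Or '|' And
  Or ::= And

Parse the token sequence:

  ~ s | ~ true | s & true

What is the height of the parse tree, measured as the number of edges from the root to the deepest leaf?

[Or [Or [Or [And [Not ~ [Not s]]]] | [And [Not ~ [Not true]]]] | [And [And [Not s]] & [Not true]]]

6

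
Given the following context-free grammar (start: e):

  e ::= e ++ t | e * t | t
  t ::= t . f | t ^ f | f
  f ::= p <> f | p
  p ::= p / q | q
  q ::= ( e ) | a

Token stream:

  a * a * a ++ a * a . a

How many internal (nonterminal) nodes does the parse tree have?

[e [e [e [e [e [t [f [p [q a]]]]] * [t [f [p [q a]]]]] * [t [f [p [q a]]]]] ++ [t [f [p [q a]]]]] * [t [t [f [p [q a]]]] . [f [p [q a]]]]]

29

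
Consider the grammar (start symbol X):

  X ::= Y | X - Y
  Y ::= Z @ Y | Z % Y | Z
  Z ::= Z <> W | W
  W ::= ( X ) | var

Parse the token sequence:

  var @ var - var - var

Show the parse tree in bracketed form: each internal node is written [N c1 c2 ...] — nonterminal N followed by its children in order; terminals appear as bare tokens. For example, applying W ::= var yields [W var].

[X [X [X [Y [Z [W var]] @ [Y [Z [W var]]]]] - [Y [Z [W var]]]] - [Y [Z [W var]]]]

X
X - Y
X - Y - Y
Y - Y - Y
Z @ Y - Y - Y
W @ Y - Y - Y
var @ Y - Y - Y
var @ Z - Y - Y
var @ W - Y - Y
var @ var - Y - Y
var @ var - Z - Y
var @ var - W - Y
var @ var - var - Y
var @ var - var - Z
var @ var - var - W
var @ var - var - var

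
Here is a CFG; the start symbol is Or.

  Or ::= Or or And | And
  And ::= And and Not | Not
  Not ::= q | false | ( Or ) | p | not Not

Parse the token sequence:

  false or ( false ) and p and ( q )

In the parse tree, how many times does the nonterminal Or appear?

4

[Or [Or [And [Not false]]] or [And [And [And [Not ( [Or [And [Not false]]] )]] and [Not p]] and [Not ( [Or [And [Not q]]] )]]]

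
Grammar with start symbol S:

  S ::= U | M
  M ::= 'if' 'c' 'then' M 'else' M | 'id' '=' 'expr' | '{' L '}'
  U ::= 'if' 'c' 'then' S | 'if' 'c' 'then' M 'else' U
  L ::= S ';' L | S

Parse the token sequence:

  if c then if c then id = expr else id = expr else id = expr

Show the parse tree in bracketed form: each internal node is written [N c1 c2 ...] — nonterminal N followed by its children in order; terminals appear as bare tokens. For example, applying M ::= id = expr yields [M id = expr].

[S [M if c then [M if c then [M id = expr] else [M id = expr]] else [M id = expr]]]

S
M
if c then M else M
if c then if c then M else M else M
if c then if c then id = expr else M else M
if c then if c then id = expr else id = expr else M
if c then if c then id = expr else id = expr else id = expr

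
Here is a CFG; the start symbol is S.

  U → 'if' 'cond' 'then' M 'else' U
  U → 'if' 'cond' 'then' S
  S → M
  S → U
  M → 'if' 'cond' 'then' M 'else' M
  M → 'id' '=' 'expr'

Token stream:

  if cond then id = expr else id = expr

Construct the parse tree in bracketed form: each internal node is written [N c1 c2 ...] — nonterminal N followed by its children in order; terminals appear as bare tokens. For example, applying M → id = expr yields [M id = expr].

[S [M if cond then [M id = expr] else [M id = expr]]]

S
M
if cond then M else M
if cond then id = expr else M
if cond then id = expr else id = expr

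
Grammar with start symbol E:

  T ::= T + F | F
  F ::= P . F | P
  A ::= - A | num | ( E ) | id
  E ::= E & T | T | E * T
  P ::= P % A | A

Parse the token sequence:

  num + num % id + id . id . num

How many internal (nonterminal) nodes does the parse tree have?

[E [T [T [T [F [P [A num]]]] + [F [P [P [A num]] % [A id]]]] + [F [P [A id]] . [F [P [A id]] . [F [P [A num]]]]]]]

21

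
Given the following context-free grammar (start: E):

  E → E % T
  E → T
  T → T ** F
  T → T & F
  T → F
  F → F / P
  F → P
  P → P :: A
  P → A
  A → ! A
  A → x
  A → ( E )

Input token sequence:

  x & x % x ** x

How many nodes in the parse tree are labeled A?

[E [E [T [T [F [P [A x]]]] & [F [P [A x]]]]] % [T [T [F [P [A x]]]] ** [F [P [A x]]]]]

4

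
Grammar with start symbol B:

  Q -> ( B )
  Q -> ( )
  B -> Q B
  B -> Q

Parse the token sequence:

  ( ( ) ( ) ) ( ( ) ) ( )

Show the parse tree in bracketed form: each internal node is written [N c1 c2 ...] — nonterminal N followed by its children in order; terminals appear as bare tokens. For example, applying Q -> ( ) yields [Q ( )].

B
Q B
( B ) B
( Q B ) B
( ( ) B ) B
( ( ) Q ) B
( ( ) ( ) ) B
( ( ) ( ) ) Q B
( ( ) ( ) ) ( B ) B
( ( ) ( ) ) ( Q ) B
( ( ) ( ) ) ( ( ) ) B
( ( ) ( ) ) ( ( ) ) Q
( ( ) ( ) ) ( ( ) ) ( )

[B [Q ( [B [Q ( )] [B [Q ( )]]] )] [B [Q ( [B [Q ( )]] )] [B [Q ( )]]]]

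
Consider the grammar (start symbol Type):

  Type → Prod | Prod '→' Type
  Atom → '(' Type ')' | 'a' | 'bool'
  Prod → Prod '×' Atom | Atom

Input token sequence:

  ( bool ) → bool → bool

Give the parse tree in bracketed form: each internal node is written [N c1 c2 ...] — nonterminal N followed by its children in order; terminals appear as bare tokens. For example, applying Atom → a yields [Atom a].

Type
Prod → Type
Atom → Type
( Type ) → Type
( Prod ) → Type
( Atom ) → Type
( bool ) → Type
( bool ) → Prod → Type
( bool ) → Atom → Type
( bool ) → bool → Type
( bool ) → bool → Prod
( bool ) → bool → Atom
( bool ) → bool → bool

[Type [Prod [Atom ( [Type [Prod [Atom bool]]] )]] → [Type [Prod [Atom bool]] → [Type [Prod [Atom bool]]]]]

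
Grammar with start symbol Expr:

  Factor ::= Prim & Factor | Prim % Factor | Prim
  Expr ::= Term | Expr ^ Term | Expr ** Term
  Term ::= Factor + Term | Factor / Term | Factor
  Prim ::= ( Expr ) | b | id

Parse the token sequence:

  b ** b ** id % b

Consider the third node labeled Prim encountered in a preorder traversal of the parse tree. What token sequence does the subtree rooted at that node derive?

[Expr [Expr [Expr [Term [Factor [Prim b]]]] ** [Term [Factor [Prim b]]]] ** [Term [Factor [Prim id] % [Factor [Prim b]]]]]

id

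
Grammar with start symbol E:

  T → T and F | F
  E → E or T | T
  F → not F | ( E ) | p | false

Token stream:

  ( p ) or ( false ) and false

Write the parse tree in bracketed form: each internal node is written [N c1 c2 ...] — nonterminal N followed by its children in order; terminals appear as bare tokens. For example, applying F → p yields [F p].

E
E or T
T or T
F or T
( E ) or T
( T ) or T
( F ) or T
( p ) or T
( p ) or T and F
( p ) or F and F
( p ) or ( E ) and F
( p ) or ( T ) and F
( p ) or ( F ) and F
( p ) or ( false ) and F
( p ) or ( false ) and false

[E [E [T [F ( [E [T [F p]]] )]]] or [T [T [F ( [E [T [F false]]] )]] and [F false]]]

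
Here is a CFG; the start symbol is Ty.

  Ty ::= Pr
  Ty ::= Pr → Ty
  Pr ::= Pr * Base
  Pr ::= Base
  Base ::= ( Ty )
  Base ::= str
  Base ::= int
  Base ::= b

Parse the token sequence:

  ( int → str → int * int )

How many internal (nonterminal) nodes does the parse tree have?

14

[Ty [Pr [Base ( [Ty [Pr [Base int]] → [Ty [Pr [Base str]] → [Ty [Pr [Pr [Base int]] * [Base int]]]]] )]]]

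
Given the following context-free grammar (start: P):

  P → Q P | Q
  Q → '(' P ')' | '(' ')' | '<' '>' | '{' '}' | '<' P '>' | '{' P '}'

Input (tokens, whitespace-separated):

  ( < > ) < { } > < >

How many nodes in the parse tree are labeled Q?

[P [Q ( [P [Q < >]] )] [P [Q < [P [Q { }]] >] [P [Q < >]]]]

5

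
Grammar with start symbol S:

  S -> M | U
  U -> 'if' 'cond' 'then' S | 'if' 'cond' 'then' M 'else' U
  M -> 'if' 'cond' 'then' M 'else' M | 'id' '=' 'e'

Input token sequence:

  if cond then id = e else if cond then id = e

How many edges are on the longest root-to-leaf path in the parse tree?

5

[S [U if cond then [M id = e] else [U if cond then [S [M id = e]]]]]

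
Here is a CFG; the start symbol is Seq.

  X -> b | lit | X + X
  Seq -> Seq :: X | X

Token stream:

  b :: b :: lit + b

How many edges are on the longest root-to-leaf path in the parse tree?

4

[Seq [Seq [Seq [X b]] :: [X b]] :: [X [X lit] + [X b]]]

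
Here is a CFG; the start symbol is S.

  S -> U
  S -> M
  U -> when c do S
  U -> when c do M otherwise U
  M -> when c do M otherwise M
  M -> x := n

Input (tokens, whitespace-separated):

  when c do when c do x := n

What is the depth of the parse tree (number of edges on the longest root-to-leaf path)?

[S [U when c do [S [U when c do [S [M x := n]]]]]]

6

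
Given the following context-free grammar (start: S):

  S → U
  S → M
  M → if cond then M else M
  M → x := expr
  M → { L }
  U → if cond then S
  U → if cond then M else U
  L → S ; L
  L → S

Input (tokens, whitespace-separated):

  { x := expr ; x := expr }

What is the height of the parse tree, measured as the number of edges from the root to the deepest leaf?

6

[S [M { [L [S [M x := expr]] ; [L [S [M x := expr]]]] }]]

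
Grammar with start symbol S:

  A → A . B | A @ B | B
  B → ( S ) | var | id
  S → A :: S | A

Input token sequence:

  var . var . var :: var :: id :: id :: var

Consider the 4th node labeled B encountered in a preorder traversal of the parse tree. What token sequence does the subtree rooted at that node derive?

var

[S [A [A [A [B var]] . [B var]] . [B var]] :: [S [A [B var]] :: [S [A [B id]] :: [S [A [B id]] :: [S [A [B var]]]]]]]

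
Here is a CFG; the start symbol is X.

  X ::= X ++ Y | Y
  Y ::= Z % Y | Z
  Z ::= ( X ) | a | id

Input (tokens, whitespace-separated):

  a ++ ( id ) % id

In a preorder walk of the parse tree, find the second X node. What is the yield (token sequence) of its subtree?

a

[X [X [Y [Z a]]] ++ [Y [Z ( [X [Y [Z id]]] )] % [Y [Z id]]]]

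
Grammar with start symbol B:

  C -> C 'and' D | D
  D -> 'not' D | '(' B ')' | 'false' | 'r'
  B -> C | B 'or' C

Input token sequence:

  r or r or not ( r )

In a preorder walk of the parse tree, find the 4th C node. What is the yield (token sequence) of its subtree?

[B [B [B [C [D r]]] or [C [D r]]] or [C [D not [D ( [B [C [D r]]] )]]]]

r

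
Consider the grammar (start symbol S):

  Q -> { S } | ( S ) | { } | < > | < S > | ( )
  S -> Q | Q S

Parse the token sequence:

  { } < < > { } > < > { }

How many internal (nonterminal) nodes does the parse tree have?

12

[S [Q { }] [S [Q < [S [Q < >] [S [Q { }]]] >] [S [Q < >] [S [Q { }]]]]]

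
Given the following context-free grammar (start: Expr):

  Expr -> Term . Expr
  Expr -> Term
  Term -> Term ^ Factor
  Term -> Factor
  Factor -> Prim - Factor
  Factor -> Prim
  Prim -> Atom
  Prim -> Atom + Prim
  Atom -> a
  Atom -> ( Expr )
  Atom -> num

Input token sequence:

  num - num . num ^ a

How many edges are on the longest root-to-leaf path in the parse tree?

7

[Expr [Term [Factor [Prim [Atom num]] - [Factor [Prim [Atom num]]]]] . [Expr [Term [Term [Factor [Prim [Atom num]]]] ^ [Factor [Prim [Atom a]]]]]]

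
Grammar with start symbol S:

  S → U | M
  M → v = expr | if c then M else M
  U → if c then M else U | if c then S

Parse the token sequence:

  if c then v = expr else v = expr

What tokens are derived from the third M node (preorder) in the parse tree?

v = expr

[S [M if c then [M v = expr] else [M v = expr]]]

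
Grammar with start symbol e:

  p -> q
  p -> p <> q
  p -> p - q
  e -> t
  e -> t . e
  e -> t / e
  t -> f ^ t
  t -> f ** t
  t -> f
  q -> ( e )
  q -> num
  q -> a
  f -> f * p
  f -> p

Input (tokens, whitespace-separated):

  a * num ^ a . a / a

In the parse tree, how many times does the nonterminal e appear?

[e [t [f [f [p [q a]]] * [p [q num]]] ^ [t [f [p [q a]]]]] . [e [t [f [p [q a]]]] / [e [t [f [p [q a]]]]]]]

3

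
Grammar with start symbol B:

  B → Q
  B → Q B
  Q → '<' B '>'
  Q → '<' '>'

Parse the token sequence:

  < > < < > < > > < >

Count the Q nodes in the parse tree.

5

[B [Q < >] [B [Q < [B [Q < >] [B [Q < >]]] >] [B [Q < >]]]]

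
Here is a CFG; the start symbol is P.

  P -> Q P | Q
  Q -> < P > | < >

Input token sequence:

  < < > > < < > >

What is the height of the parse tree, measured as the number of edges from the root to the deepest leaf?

5

[P [Q < [P [Q < >]] >] [P [Q < [P [Q < >]] >]]]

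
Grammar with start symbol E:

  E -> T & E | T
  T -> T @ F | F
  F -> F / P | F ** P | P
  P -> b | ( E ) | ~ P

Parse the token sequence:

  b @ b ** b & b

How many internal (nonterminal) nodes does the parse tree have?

13

[E [T [T [F [P b]]] @ [F [F [P b]] ** [P b]]] & [E [T [F [P b]]]]]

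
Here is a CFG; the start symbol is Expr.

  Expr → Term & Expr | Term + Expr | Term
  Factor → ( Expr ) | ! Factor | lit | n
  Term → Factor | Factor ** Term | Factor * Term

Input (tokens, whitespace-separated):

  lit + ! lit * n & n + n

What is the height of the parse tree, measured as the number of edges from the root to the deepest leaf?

6

[Expr [Term [Factor lit]] + [Expr [Term [Factor ! [Factor lit]] * [Term [Factor n]]] & [Expr [Term [Factor n]] + [Expr [Term [Factor n]]]]]]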